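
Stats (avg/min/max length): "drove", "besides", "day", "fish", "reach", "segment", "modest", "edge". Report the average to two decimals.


Lengths: "drove"=5, "besides"=7, "day"=3, "fish"=4, "reach"=5, "segment"=7, "modest"=6, "edge"=4
Sum = 41, Count = 8
Average = 41/8 = 5.13
= avg=5.13, min=3, max=7


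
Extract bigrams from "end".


Word: "end" (length 3)
Number of bigrams = 3 - 2 + 1 = 2
  Position 0: "en"
  Position 1: "nd"
Bigrams = "en", "nd"


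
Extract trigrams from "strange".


Word: "strange" (length 7)
Number of trigrams = 7 - 3 + 1 = 5
  Position 0: "str"
  Position 1: "tra"
  Position 2: "ran"
  Position 3: "ang"
  Position 4: "nge"
Trigrams = "str", "tra", "ran", "ang", "nge"


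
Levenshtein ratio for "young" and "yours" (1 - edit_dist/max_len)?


Word 1: "young" (length 5)
Word 2: "yours" (length 5)
One optimal edit sequence:
  1. keep 'y'
  2. keep 'o'
  3. keep 'u'
  4. substitute 'n' -> 'r'  (+1)
  5. substitute 'g' -> 's'  (+1)
Edit distance = 2
Max length = max(5, 5) = 5
Similarity = 1 - 2/5
= 0.6000


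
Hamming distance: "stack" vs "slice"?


Comparing character by character (same length = 5):
  Pos 0: 's' vs 's' =
  Pos 1: 't' vs 'l' !=
  Pos 2: 'a' vs 'i' !=
  Pos 3: 'c' vs 'c' =
  Pos 4: 'k' vs 'e' !=
Hamming distance = 3


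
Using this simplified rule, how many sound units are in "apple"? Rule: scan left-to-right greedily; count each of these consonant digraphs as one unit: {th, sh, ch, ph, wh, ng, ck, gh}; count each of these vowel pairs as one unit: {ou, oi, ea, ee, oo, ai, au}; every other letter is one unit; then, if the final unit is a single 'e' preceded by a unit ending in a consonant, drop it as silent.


Word: "apple" (5 letters)
Left-to-right scan:
  [1] 'a' (letter)
  [2] 'p' (letter)
  [3] 'p' (letter)
  [4] 'l' (letter)
  [5] 'e' (letter)
Units from scan: 5
Final unit is 'e' after a consonant -> drop as silent (-1)
Sound units = 4 units


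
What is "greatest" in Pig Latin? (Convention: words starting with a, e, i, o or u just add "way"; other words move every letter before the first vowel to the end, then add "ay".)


Word: "greatest"
Starts with consonant(s) → move to end, add 'ay'
Consonant cluster: "gr"
Pig Latin = "eatestgray"


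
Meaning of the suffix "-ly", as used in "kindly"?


Suffix: -ly
Example: kindly = kind + -ly
Meaning = in a manner


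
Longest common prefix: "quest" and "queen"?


Word 1: "quest"
Word 2: "queen"
Comparing from start:
  Pos 0: 'q' == 'q'
  Pos 1: 'u' == 'u'
  Pos 2: 'e' == 'e'
  Pos 3: 's' != 'e' (stop)
LCP = "que" (length 3)


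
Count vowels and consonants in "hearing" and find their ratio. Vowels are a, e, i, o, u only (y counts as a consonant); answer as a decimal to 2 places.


Word: "hearing"
Vowels (a,e,i,o,u): 3
Consonants: 4
Ratio = 3/4
= 0.75


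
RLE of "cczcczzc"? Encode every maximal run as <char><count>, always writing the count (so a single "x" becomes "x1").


String: "cczcczzc"
Scanning for consecutive runs:
  'c' x 2
  'z' x 1
  'c' x 2
  'z' x 2
  'c' x 1
RLE = "c2z1c2z2c1"


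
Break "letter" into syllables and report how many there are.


Word: "letter"
Syllable breakdown: let-ter
Counting: 2 parts
= 2 syllables


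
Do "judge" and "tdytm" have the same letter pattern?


Pattern of "judge": [0, 1, 2, 3, 4]
Pattern of "tdytm": [0, 1, 2, 0, 3]
Patterns do not match
Same pattern = No


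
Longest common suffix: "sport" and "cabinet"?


Word 1: "sport"
Word 2: "cabinet"
Comparing from end:
  Pos -1: 't' == 't'
  Pos -2: 'r' != 'e' (stop)
LCS = "t" (length 1)


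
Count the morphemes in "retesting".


Word: "retesting"
Morphemes: re- | test | -ing
Each morpheme carries meaning
= 3 morphemes


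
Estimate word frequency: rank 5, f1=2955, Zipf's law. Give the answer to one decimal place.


Zipf's law: f(r) = f(1) / r
f(1) = 2955
f(5) = 2955 / 5
= 591.0 occurrences


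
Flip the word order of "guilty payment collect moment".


Original: "guilty payment collect moment"
Words (1..n): guilty | payment | collect | moment
Reversed (n..1): moment | collect | payment | guilty
Result = "moment collect payment guilty"


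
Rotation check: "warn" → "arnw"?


Word: "warn", Candidate: "arnw"
Method: check if candidate is substring of word+word
"warnwarn" contains "arnw"? Yes
Is rotation = Yes


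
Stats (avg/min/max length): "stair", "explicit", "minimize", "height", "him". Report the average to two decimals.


Lengths: "stair"=5, "explicit"=8, "minimize"=8, "height"=6, "him"=3
Sum = 30, Count = 5
Average = 30/5 = 6.00
= avg=6.00, min=3, max=8


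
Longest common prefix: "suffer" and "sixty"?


Word 1: "suffer"
Word 2: "sixty"
Comparing from start:
  Pos 0: 's' == 's'
  Pos 1: 'u' != 'i' (stop)
LCP = "s" (length 1)


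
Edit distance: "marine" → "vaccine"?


Word 1: "marine" (length 6)
Word 2: "vaccine" (length 7)
One optimal edit sequence (insert/delete/substitute each cost 1):
  1. substitute 'm' -> 'v'  (+1)
  2. keep 'a'
  3. insert 'c'  (+1)
  4. substitute 'r' -> 'c'  (+1)
  5. keep 'i'
  6. keep 'n'
  7. keep 'e'
Total edit operations: 3
Edit distance = 3


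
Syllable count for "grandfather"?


Word: "grandfather"
Syllable breakdown: grand · fa · ther
Counting: 3 parts
= 3 syllables


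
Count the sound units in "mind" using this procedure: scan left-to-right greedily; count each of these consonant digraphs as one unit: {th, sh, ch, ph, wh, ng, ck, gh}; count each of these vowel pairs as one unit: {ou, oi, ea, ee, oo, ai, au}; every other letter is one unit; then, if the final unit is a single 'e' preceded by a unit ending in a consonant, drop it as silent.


Word: "mind" (4 letters)
Left-to-right scan:
  [1] 'm' (letter)
  [2] 'i' (letter)
  [3] 'n' (letter)
  [4] 'd' (letter)
Units from scan: 4
Sound units = 4 units


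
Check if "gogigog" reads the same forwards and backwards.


Word: "gogigog"
Reversed: "gogigog"
Forward == Backward? gogigog == gogigog
Palindrome = Yes


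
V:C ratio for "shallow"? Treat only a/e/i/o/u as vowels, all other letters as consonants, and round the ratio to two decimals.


Word: "shallow"
Vowels (a,e,i,o,u): 2
Consonants: 5
Ratio = 2/5
= 0.40


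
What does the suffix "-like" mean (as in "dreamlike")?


Suffix: -like
Example: dreamlike = dream + -like
Meaning = resembling


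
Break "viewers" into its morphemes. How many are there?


Word: "viewers"
Morphemes: view / -er / -s
Each morpheme carries meaning
= 3 morphemes


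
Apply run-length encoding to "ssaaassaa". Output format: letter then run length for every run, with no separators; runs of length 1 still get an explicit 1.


String: "ssaaassaa"
Scanning for consecutive runs:
  's' x 2
  'a' x 3
  's' x 2
  'a' x 2
RLE = "s2a3s2a2"


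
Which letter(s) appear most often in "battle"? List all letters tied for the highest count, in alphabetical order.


Word: "battle"
Letter counts:
  'a': 1
  'b': 1
  'e': 1
  'l': 1
  't': 2
Maximum count = 2
Most frequent = 't' (2 times each)


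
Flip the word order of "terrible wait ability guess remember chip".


Original: "terrible wait ability guess remember chip"
Words (1..n): terrible | wait | ability | guess | remember | chip
Reversed (n..1): chip | remember | guess | ability | wait | terrible
Result = "chip remember guess ability wait terrible"


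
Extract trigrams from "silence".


Word: "silence" (length 7)
Number of trigrams = 7 - 3 + 1 = 5
  Position 0: "sil"
  Position 1: "ile"
  Position 2: "len"
  Position 3: "enc"
  Position 4: "nce"
Trigrams = "sil", "ile", "len", "enc", "nce"


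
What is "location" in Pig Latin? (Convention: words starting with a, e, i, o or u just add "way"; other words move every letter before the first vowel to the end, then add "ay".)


Word: "location"
Starts with consonant(s) → move to end, add 'ay'
Consonant cluster: "l"
Pig Latin = "ocationlay"


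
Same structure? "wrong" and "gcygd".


Pattern of "wrong": [0, 1, 2, 3, 4]
Pattern of "gcygd": [0, 1, 2, 0, 3]
Patterns do not match
Same pattern = No


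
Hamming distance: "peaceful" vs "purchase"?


Comparing character by character (same length = 8):
  Pos 0: 'p' vs 'p' =
  Pos 1: 'e' vs 'u' !=
  Pos 2: 'a' vs 'r' !=
  Pos 3: 'c' vs 'c' =
  Pos 4: 'e' vs 'h' !=
  Pos 5: 'f' vs 'a' !=
  Pos 6: 'u' vs 's' !=
  Pos 7: 'l' vs 'e' !=
Hamming distance = 6


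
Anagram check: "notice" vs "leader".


Word 1: "notice" → sorted: ceinot
Word 2: "leader" → sorted: adeelr
Same letters? ceinot != adeelr
Anagram = No


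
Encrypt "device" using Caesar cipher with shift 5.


Word: "device"
Shift: 5
Each letter → (letter + shift) mod 26:
  'd' (3) + 5 = 8 → 'i'
  'e' (4) + 5 = 9 → 'j'
  'v' (21) + 5 = 0 → 'a'
  'i' (8) + 5 = 13 → 'n'
  'c' (2) + 5 = 7 → 'h'
  'e' (4) + 5 = 9 → 'j'
Result = "ijanhj"


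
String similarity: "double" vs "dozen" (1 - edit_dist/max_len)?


Word 1: "double" (length 6)
Word 2: "dozen" (length 5)
One optimal edit sequence:
  1. keep 'd'
  2. keep 'o'
  3. delete 'u'  (+1)
  4. substitute 'b' -> 'z'  (+1)
  5. substitute 'l' -> 'e'  (+1)
  6. substitute 'e' -> 'n'  (+1)
Edit distance = 4
Max length = max(6, 5) = 6
Similarity = 1 - 4/6
= 0.3333


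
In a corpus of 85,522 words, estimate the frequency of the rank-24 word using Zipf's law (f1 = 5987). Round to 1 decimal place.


Zipf's law: f(r) = f(1) / r
f(1) = 5987
f(24) = 5987 / 24
= 249.5 occurrences


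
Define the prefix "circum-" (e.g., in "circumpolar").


Prefix: circum-
Example: circumpolar (circum- + polar)
Meaning = around


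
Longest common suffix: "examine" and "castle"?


Word 1: "examine"
Word 2: "castle"
Comparing from end:
  Pos -1: 'e' == 'e'
  Pos -2: 'n' != 'l' (stop)
LCS = "e" (length 1)


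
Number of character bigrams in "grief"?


Word: "grief" (length 5)
Number of 2-grams = length - 2 + 1 = 5 - 2 + 1
= 4


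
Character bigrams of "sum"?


Word: "sum" (length 3)
Number of bigrams = 3 - 2 + 1 = 2
  Position 0: "su"
  Position 1: "um"
Bigrams = "su", "um"


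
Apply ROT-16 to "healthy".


Word: "healthy"
Shift: 16
Each letter → (letter + shift) mod 26:
  'h' (7) + 16 = 23 → 'x'
  'e' (4) + 16 = 20 → 'u'
  'a' (0) + 16 = 16 → 'q'
  'l' (11) + 16 = 1 → 'b'
  't' (19) + 16 = 9 → 'j'
  'h' (7) + 16 = 23 → 'x'
  'y' (24) + 16 = 14 → 'o'
Result = "xuqbjxo"


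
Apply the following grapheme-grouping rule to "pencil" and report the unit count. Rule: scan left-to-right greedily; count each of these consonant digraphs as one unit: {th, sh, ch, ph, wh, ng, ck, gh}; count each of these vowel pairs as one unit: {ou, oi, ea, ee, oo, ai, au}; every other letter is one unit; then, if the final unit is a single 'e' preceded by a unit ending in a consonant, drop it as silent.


Word: "pencil" (6 letters)
Left-to-right scan:
  (1) 'p' (letter)
  (2) 'e' (letter)
  (3) 'n' (letter)
  (4) 'c' (letter)
  (5) 'i' (letter)
  (6) 'l' (letter)
Units from scan: 6
Sound units = 6 units


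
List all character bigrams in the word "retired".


Word: "retired" (length 7)
Number of bigrams = 7 - 2 + 1 = 6
  Position 0: "re"
  Position 1: "et"
  Position 2: "ti"
  Position 3: "ir"
  Position 4: "re"
  Position 5: "ed"
Bigrams = "re", "et", "ti", "ir", "re", "ed"


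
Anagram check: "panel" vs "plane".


Word 1: "panel" → sorted: aelnp
Word 2: "plane" → sorted: aelnp
Same letters? aelnp == aelnp
Anagram = Yes


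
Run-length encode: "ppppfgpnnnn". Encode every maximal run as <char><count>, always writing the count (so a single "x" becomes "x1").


String: "ppppfgpnnnn"
Scanning for consecutive runs:
  'p' x 4
  'f' x 1
  'g' x 1
  'p' x 1
  'n' x 4
RLE = "p4f1g1p1n4"


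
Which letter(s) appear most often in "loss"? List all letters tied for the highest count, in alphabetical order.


Word: "loss"
Letter counts:
  'l': 1
  'o': 1
  's': 2
Maximum count = 2
Most frequent = 's' (2 times each)


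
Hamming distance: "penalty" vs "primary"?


Comparing character by character (same length = 7):
  Pos 0: 'p' vs 'p' =
  Pos 1: 'e' vs 'r' !=
  Pos 2: 'n' vs 'i' !=
  Pos 3: 'a' vs 'm' !=
  Pos 4: 'l' vs 'a' !=
  Pos 5: 't' vs 'r' !=
  Pos 6: 'y' vs 'y' =
Hamming distance = 5


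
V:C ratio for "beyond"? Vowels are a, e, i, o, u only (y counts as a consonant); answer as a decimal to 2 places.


Word: "beyond"
Vowels (a,e,i,o,u): 2
Consonants: 4
Ratio = 2/4
= 0.50


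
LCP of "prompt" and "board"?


Word 1: "prompt"
Word 2: "board"
Comparing from start:
  Pos 0: 'p' != 'b' (stop)
LCP = "" (length 0)


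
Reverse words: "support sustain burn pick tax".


Original: "support sustain burn pick tax"
Words (1..n): support | sustain | burn | pick | tax
Reversed (n..1): tax | pick | burn | sustain | support
Result = "tax pick burn sustain support"


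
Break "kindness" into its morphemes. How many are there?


Word: "kindness"
Morphemes: kind + -ness
Each morpheme carries meaning
= 2 morphemes


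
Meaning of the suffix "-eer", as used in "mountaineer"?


Suffix: -eer
Example: mountaineer = mountain + -eer
Meaning = one who is concerned with


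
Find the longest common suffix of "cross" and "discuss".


Word 1: "cross"
Word 2: "discuss"
Comparing from end:
  Pos -1: 's' == 's'
  Pos -2: 's' == 's'
  Pos -3: 'o' != 'u' (stop)
LCS = "ss" (length 2)


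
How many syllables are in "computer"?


Word: "computer"
Syllable breakdown: com | pu | ter
Counting: 3 parts
= 3 syllables


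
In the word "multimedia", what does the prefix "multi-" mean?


Prefix: multi-
Example: multimedia (multi- + media)
Meaning = many


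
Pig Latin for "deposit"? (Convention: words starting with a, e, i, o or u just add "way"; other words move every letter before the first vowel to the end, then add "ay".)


Word: "deposit"
Starts with consonant(s) → move to end, add 'ay'
Consonant cluster: "d"
Pig Latin = "epositday"


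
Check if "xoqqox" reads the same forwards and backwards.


Word: "xoqqox"
Reversed: "xoqqox"
Forward == Backward? xoqqox == xoqqox
Palindrome = Yes


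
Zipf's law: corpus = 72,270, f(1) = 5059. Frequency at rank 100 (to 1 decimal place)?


Zipf's law: f(r) = f(1) / r
f(1) = 5059
f(100) = 5059 / 100
= 50.6 occurrences


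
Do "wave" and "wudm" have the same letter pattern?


Pattern of "wave": [0, 1, 2, 3]
Pattern of "wudm": [0, 1, 2, 3]
Patterns match
Same pattern = Yes


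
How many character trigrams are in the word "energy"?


Word: "energy" (length 6)
Number of 3-grams = length - 3 + 1 = 6 - 3 + 1
= 4


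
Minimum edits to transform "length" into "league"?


Word 1: "length" (length 6)
Word 2: "league" (length 6)
One optimal edit sequence (insert/delete/substitute each cost 1):
  1. keep 'l'
  2. keep 'e'
  3. substitute 'n' -> 'a'  (+1)
  4. keep 'g'
  5. substitute 't' -> 'u'  (+1)
  6. substitute 'h' -> 'e'  (+1)
Total edit operations: 3
Edit distance = 3


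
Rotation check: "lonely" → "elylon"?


Word: "lonely", Candidate: "elylon"
Method: check if candidate is substring of word+word
"lonelylonely" contains "elylon"? Yes
Is rotation = Yes


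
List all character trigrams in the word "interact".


Word: "interact" (length 8)
Number of trigrams = 8 - 3 + 1 = 6
  Position 0: "int"
  Position 1: "nte"
  Position 2: "ter"
  Position 3: "era"
  Position 4: "rac"
  Position 5: "act"
Trigrams = "int", "nte", "ter", "era", "rac", "act"


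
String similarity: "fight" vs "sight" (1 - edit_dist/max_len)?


Word 1: "fight" (length 5)
Word 2: "sight" (length 5)
One optimal edit sequence:
  1. substitute 'f' -> 's'  (+1)
  2. keep 'i'
  3. keep 'g'
  4. keep 'h'
  5. keep 't'
Edit distance = 1
Max length = max(5, 5) = 5
Similarity = 1 - 1/5
= 0.8000


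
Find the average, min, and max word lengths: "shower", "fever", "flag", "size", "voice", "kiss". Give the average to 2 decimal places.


Lengths: "shower"=6, "fever"=5, "flag"=4, "size"=4, "voice"=5, "kiss"=4
Sum = 28, Count = 6
Average = 28/6 = 4.67
= avg=4.67, min=4, max=6


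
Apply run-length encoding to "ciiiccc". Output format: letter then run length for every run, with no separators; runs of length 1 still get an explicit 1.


String: "ciiiccc"
Scanning for consecutive runs:
  'c' x 1
  'i' x 3
  'c' x 3
RLE = "c1i3c3"


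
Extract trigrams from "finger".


Word: "finger" (length 6)
Number of trigrams = 6 - 3 + 1 = 4
  Position 0: "fin"
  Position 1: "ing"
  Position 2: "nge"
  Position 3: "ger"
Trigrams = "fin", "ing", "nge", "ger"


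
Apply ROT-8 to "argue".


Word: "argue"
Shift: 8
Each letter → (letter + shift) mod 26:
  'a' (0) + 8 = 8 → 'i'
  'r' (17) + 8 = 25 → 'z'
  'g' (6) + 8 = 14 → 'o'
  'u' (20) + 8 = 2 → 'c'
  'e' (4) + 8 = 12 → 'm'
Result = "izocm"


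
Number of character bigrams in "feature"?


Word: "feature" (length 7)
Number of 2-grams = length - 2 + 1 = 7 - 2 + 1
= 6


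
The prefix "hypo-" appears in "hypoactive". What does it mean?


Prefix: hypo-
Example: hypoactive (hypo- + active)
Meaning = under / below normal


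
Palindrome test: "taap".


Word: "taap"
Reversed: "paat"
Forward == Backward? taap != paat
Palindrome = No


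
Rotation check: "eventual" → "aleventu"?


Word: "eventual", Candidate: "aleventu"
Method: check if candidate is substring of word+word
"eventualeventual" contains "aleventu"? Yes
Is rotation = Yes


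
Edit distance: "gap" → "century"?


Word 1: "gap" (length 3)
Word 2: "century" (length 7)
One optimal edit sequence (insert/delete/substitute each cost 1):
  1. insert 'c'  (+1)
  2. insert 'e'  (+1)
  3. insert 'n'  (+1)
  4. insert 't'  (+1)
  5. substitute 'g' -> 'u'  (+1)
  6. substitute 'a' -> 'r'  (+1)
  7. substitute 'p' -> 'y'  (+1)
Total edit operations: 7
Edit distance = 7


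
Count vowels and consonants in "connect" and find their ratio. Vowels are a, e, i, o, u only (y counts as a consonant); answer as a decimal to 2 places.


Word: "connect"
Vowels (a,e,i,o,u): 2
Consonants: 5
Ratio = 2/5
= 0.40


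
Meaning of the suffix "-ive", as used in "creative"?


Suffix: -ive
As in: creative -> create + -ive, with a spelling change
Meaning = tending to


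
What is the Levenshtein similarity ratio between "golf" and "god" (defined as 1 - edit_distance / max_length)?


Word 1: "golf" (length 4)
Word 2: "god" (length 3)
One optimal edit sequence:
  1. keep 'g'
  2. keep 'o'
  3. delete 'l'  (+1)
  4. substitute 'f' -> 'd'  (+1)
Edit distance = 2
Max length = max(4, 3) = 4
Similarity = 1 - 2/4
= 0.5000


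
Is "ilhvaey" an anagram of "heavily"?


Word 1: "heavily" → sorted: aehilvy
Word 2: "ilhvaey" → sorted: aehilvy
Same letters? aehilvy == aehilvy
Anagram = Yes


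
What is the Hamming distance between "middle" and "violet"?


Comparing character by character (same length = 6):
  Pos 0: 'm' vs 'v' !=
  Pos 1: 'i' vs 'i' =
  Pos 2: 'd' vs 'o' !=
  Pos 3: 'd' vs 'l' !=
  Pos 4: 'l' vs 'e' !=
  Pos 5: 'e' vs 't' !=
Hamming distance = 5


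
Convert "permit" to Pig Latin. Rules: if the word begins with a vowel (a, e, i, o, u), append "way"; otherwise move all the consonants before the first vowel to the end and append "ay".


Word: "permit"
Starts with consonant(s) → move to end, add 'ay'
Consonant cluster: "p"
Pig Latin = "ermitpay"


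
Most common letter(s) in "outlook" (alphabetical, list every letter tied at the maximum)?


Word: "outlook"
Letter counts:
  'k': 1
  'l': 1
  'o': 3
  't': 1
  'u': 1
Maximum count = 3
Most frequent = 'o' (3 times each)


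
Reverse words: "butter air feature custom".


Original: "butter air feature custom"
Words (1..n): butter | air | feature | custom
Reversed (n..1): custom | feature | air | butter
Result = "custom feature air butter"


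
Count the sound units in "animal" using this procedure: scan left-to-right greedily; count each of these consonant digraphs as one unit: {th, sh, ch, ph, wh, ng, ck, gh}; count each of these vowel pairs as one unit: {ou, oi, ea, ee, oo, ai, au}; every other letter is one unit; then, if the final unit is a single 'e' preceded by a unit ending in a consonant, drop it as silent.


Word: "animal" (6 letters)
Left-to-right scan:
  [1] 'a' (letter)
  [2] 'n' (letter)
  [3] 'i' (letter)
  [4] 'm' (letter)
  [5] 'a' (letter)
  [6] 'l' (letter)
Units from scan: 6
Sound units = 6 units


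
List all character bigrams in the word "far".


Word: "far" (length 3)
Number of bigrams = 3 - 2 + 1 = 2
  Position 0: "fa"
  Position 1: "ar"
Bigrams = "fa", "ar"


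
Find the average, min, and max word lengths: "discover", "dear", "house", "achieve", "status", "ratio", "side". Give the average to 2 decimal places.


Lengths: "discover"=8, "dear"=4, "house"=5, "achieve"=7, "status"=6, "ratio"=5, "side"=4
Sum = 39, Count = 7
Average = 39/7 = 5.57
= avg=5.57, min=4, max=8


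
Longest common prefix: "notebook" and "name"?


Word 1: "notebook"
Word 2: "name"
Comparing from start:
  Pos 0: 'n' == 'n'
  Pos 1: 'o' != 'a' (stop)
LCP = "n" (length 1)


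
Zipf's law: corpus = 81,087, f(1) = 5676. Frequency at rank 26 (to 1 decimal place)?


Zipf's law: f(r) = f(1) / r
f(1) = 5676
f(26) = 5676 / 26
= 218.3 occurrences


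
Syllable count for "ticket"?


Word: "ticket"
Syllable breakdown: tick · et
Counting: 2 parts
= 2 syllables


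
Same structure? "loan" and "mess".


Pattern of "loan": [0, 1, 2, 3]
Pattern of "mess": [0, 1, 2, 2]
Patterns do not match
Same pattern = No


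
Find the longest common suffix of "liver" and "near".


Word 1: "liver"
Word 2: "near"
Comparing from end:
  Pos -1: 'r' == 'r'
  Pos -2: 'e' != 'a' (stop)
LCS = "r" (length 1)


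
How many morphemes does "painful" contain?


Word: "painful"
Morphemes: pain / -ful
Each morpheme carries meaning
= 2 morphemes


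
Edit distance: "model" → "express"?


Word 1: "model" (length 5)
Word 2: "express" (length 7)
One optimal edit sequence (insert/delete/substitute each cost 1):
  1. insert 'e'  (+1)
  2. substitute 'm' -> 'x'  (+1)
  3. substitute 'o' -> 'p'  (+1)
  4. substitute 'd' -> 'r'  (+1)
  5. keep 'e'
  6. insert 's'  (+1)
  7. substitute 'l' -> 's'  (+1)
Total edit operations: 6
Edit distance = 6


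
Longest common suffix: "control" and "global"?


Word 1: "control"
Word 2: "global"
Comparing from end:
  Pos -1: 'l' == 'l'
  Pos -2: 'o' != 'a' (stop)
LCS = "l" (length 1)


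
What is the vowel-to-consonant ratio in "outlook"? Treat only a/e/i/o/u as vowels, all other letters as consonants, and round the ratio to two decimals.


Word: "outlook"
Vowels (a,e,i,o,u): 4
Consonants: 3
Ratio = 4/3
= 1.33


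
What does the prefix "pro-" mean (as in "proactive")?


Prefix: pro-
Example: proactive = pro- + active
Meaning = forward / in favor of


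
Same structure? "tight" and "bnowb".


Pattern of "tight": [0, 1, 2, 3, 0]
Pattern of "bnowb": [0, 1, 2, 3, 0]
Patterns match
Same pattern = Yes


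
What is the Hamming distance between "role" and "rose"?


Comparing character by character (same length = 4):
  Pos 0: 'r' vs 'r' =
  Pos 1: 'o' vs 'o' =
  Pos 2: 'l' vs 's' !=
  Pos 3: 'e' vs 'e' =
Hamming distance = 1


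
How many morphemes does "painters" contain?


Word: "painters"
Morphemes: paint + -er + -s
Each morpheme carries meaning
= 3 morphemes


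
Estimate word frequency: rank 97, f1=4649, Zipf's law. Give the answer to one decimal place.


Zipf's law: f(r) = f(1) / r
f(1) = 4649
f(97) = 4649 / 97
= 47.9 occurrences


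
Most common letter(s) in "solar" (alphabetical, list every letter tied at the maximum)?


Word: "solar"
Letter counts:
  'a': 1
  'l': 1
  'o': 1
  'r': 1
  's': 1
Maximum count = 1
Most frequent = 'a', 'l', 'o', 'r', 's' (1 time each)


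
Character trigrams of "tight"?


Word: "tight" (length 5)
Number of trigrams = 5 - 3 + 1 = 3
  Position 0: "tig"
  Position 1: "igh"
  Position 2: "ght"
Trigrams = "tig", "igh", "ght"


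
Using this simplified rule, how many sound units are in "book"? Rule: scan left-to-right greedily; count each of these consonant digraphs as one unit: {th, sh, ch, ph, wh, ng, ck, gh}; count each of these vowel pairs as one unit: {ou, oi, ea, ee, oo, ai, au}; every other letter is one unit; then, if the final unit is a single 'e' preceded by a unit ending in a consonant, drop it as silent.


Word: "book" (4 letters)
Left-to-right scan:
  [1] 'b' (letter)
  [2] 'oo' (vowel-pair)
  [3] 'k' (letter)
Units from scan: 3
Sound units = 3 units


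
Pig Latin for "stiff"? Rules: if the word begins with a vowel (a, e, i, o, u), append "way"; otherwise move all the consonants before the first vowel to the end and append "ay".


Word: "stiff"
Starts with consonant(s) → move to end, add 'ay'
Consonant cluster: "st"
Pig Latin = "iffstay"


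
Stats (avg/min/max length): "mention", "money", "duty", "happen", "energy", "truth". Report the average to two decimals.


Lengths: "mention"=7, "money"=5, "duty"=4, "happen"=6, "energy"=6, "truth"=5
Sum = 33, Count = 6
Average = 33/6 = 5.50
= avg=5.50, min=4, max=7


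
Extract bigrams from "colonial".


Word: "colonial" (length 8)
Number of bigrams = 8 - 2 + 1 = 7
  Position 0: "co"
  Position 1: "ol"
  Position 2: "lo"
  Position 3: "on"
  Position 4: "ni"
  Position 5: "ia"
  Position 6: "al"
Bigrams = "co", "ol", "lo", "on", "ni", "ia", "al"


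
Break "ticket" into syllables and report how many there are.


Word: "ticket"
Syllable breakdown: tick / et
Counting: 2 parts
= 2 syllables


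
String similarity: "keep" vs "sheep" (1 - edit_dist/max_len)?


Word 1: "keep" (length 4)
Word 2: "sheep" (length 5)
One optimal edit sequence:
  1. insert 's'  (+1)
  2. substitute 'k' -> 'h'  (+1)
  3. keep 'e'
  4. keep 'e'
  5. keep 'p'
Edit distance = 2
Max length = max(4, 5) = 5
Similarity = 1 - 2/5
= 0.6000


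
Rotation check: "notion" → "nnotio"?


Word: "notion", Candidate: "nnotio"
Method: check if candidate is substring of word+word
"notionnotion" contains "nnotio"? Yes
Is rotation = Yes


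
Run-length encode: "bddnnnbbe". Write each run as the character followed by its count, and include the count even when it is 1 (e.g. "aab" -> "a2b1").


String: "bddnnnbbe"
Scanning for consecutive runs:
  'b' x 1
  'd' x 2
  'n' x 3
  'b' x 2
  'e' x 1
RLE = "b1d2n3b2e1"


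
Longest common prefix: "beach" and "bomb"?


Word 1: "beach"
Word 2: "bomb"
Comparing from start:
  Pos 0: 'b' == 'b'
  Pos 1: 'e' != 'o' (stop)
LCP = "b" (length 1)


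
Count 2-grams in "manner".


Word: "manner" (length 6)
Number of 2-grams = length - 2 + 1 = 6 - 2 + 1
= 5


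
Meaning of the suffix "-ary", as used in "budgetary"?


Suffix: -ary
Example: budgetary = budget + -ary
Meaning = relating to


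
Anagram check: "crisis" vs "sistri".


Word 1: "crisis" → sorted: ciirss
Word 2: "sistri" → sorted: iirsst
Same letters? ciirss != iirsst
Anagram = No


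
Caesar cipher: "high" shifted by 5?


Word: "high"
Shift: 5
Each letter → (letter + shift) mod 26:
  'h' (7) + 5 = 12 → 'm'
  'i' (8) + 5 = 13 → 'n'
  'g' (6) + 5 = 11 → 'l'
  'h' (7) + 5 = 12 → 'm'
Result = "mnlm"


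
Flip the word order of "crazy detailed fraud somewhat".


Original: "crazy detailed fraud somewhat"
Words (1..n): crazy | detailed | fraud | somewhat
Reversed (n..1): somewhat | fraud | detailed | crazy
Result = "somewhat fraud detailed crazy"


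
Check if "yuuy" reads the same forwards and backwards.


Word: "yuuy"
Reversed: "yuuy"
Forward == Backward? yuuy == yuuy
Palindrome = Yes


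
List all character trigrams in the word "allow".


Word: "allow" (length 5)
Number of trigrams = 5 - 3 + 1 = 3
  Position 0: "all"
  Position 1: "llo"
  Position 2: "low"
Trigrams = "all", "llo", "low"


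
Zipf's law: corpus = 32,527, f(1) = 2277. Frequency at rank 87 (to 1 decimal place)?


Zipf's law: f(r) = f(1) / r
f(1) = 2277
f(87) = 2277 / 87
= 26.2 occurrences


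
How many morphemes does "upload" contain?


Word: "upload"
Morphemes: up- + load
Each morpheme carries meaning
= 2 morphemes


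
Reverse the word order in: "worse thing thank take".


Original: "worse thing thank take"
Words (1..n): worse | thing | thank | take
Reversed (n..1): take | thank | thing | worse
Result = "take thank thing worse"


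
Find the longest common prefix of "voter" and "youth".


Word 1: "voter"
Word 2: "youth"
Comparing from start:
  Pos 0: 'v' != 'y' (stop)
LCP = "" (length 0)


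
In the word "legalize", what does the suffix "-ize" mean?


Suffix: -ize
Example: legalize (legal + -ize)
Meaning = to make


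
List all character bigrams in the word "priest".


Word: "priest" (length 6)
Number of bigrams = 6 - 2 + 1 = 5
  Position 0: "pr"
  Position 1: "ri"
  Position 2: "ie"
  Position 3: "es"
  Position 4: "st"
Bigrams = "pr", "ri", "ie", "es", "st"


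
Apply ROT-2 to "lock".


Word: "lock"
Shift: 2
Each letter → (letter + shift) mod 26:
  'l' (11) + 2 = 13 → 'n'
  'o' (14) + 2 = 16 → 'q'
  'c' (2) + 2 = 4 → 'e'
  'k' (10) + 2 = 12 → 'm'
Result = "nqem"


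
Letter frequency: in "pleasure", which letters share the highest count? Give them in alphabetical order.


Word: "pleasure"
Letter counts:
  'a': 1
  'e': 2
  'l': 1
  'p': 1
  'r': 1
  's': 1
  'u': 1
Maximum count = 2
Most frequent = 'e' (2 times each)


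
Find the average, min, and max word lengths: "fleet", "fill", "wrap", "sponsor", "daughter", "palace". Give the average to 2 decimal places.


Lengths: "fleet"=5, "fill"=4, "wrap"=4, "sponsor"=7, "daughter"=8, "palace"=6
Sum = 34, Count = 6
Average = 34/6 = 5.67
= avg=5.67, min=4, max=8


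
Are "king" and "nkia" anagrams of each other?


Word 1: "king" → sorted: gikn
Word 2: "nkia" → sorted: aikn
Same letters? gikn != aikn
Anagram = No


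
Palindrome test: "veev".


Word: "veev"
Reversed: "veev"
Forward == Backward? veev == veev
Palindrome = Yes


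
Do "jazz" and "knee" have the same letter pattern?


Pattern of "jazz": [0, 1, 2, 2]
Pattern of "knee": [0, 1, 2, 2]
Patterns match
Same pattern = Yes


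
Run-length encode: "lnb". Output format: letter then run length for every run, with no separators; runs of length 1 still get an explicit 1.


String: "lnb"
Scanning for consecutive runs:
  'l' x 1
  'n' x 1
  'b' x 1
RLE = "l1n1b1"


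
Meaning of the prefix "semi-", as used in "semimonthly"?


Prefix: semi-
As in: semimonthly -> semi- + monthly
Meaning = half


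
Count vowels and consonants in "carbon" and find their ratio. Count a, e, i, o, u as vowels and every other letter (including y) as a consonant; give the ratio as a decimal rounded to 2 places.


Word: "carbon"
Vowels (a,e,i,o,u): 2
Consonants: 4
Ratio = 2/4
= 0.50


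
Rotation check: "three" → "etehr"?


Word: "three", Candidate: "etehr"
Method: check if candidate is substring of word+word
"threethree" contains "etehr"? No
Is rotation = No


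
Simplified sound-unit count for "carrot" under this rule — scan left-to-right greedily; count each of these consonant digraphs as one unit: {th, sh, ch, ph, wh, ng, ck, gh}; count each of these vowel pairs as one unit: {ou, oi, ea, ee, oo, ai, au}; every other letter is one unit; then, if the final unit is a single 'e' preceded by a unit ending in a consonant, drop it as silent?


Word: "carrot" (6 letters)
Left-to-right scan:
  (1) 'c' (letter)
  (2) 'a' (letter)
  (3) 'r' (letter)
  (4) 'r' (letter)
  (5) 'o' (letter)
  (6) 't' (letter)
Units from scan: 6
Sound units = 6 units


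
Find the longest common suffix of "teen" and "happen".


Word 1: "teen"
Word 2: "happen"
Comparing from end:
  Pos -1: 'n' == 'n'
  Pos -2: 'e' == 'e'
  Pos -3: 'e' != 'p' (stop)
LCS = "en" (length 2)


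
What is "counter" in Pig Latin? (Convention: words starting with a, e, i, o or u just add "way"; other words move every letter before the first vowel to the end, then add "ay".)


Word: "counter"
Starts with consonant(s) → move to end, add 'ay'
Consonant cluster: "c"
Pig Latin = "ountercay"


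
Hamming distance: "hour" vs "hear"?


Comparing character by character (same length = 4):
  Pos 0: 'h' vs 'h' =
  Pos 1: 'o' vs 'e' !=
  Pos 2: 'u' vs 'a' !=
  Pos 3: 'r' vs 'r' =
Hamming distance = 2


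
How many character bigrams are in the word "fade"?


Word: "fade" (length 4)
Number of 2-grams = length - 2 + 1 = 4 - 2 + 1
= 3


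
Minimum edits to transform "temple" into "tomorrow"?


Word 1: "temple" (length 6)
Word 2: "tomorrow" (length 8)
One optimal edit sequence (insert/delete/substitute each cost 1):
  1. keep 't'
  2. substitute 'e' -> 'o'  (+1)
  3. keep 'm'
  4. insert 'o'  (+1)
  5. insert 'r'  (+1)
  6. substitute 'p' -> 'r'  (+1)
  7. substitute 'l' -> 'o'  (+1)
  8. substitute 'e' -> 'w'  (+1)
Total edit operations: 6
Edit distance = 6


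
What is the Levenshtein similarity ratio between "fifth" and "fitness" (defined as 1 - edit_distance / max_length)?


Word 1: "fifth" (length 5)
Word 2: "fitness" (length 7)
One optimal edit sequence:
  1. keep 'f'
  2. keep 'i'
  3. insert 't'  (+1)
  4. insert 'n'  (+1)
  5. substitute 'f' -> 'e'  (+1)
  6. substitute 't' -> 's'  (+1)
  7. substitute 'h' -> 's'  (+1)
Edit distance = 5
Max length = max(5, 7) = 7
Similarity = 1 - 5/7
= 0.2857


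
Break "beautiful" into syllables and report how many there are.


Word: "beautiful"
Syllable breakdown: beau-ti-ful
Counting: 3 parts
= 3 syllables


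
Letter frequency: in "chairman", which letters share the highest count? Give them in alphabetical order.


Word: "chairman"
Letter counts:
  'a': 2
  'c': 1
  'h': 1
  'i': 1
  'm': 1
  'n': 1
  'r': 1
Maximum count = 2
Most frequent = 'a' (2 times each)


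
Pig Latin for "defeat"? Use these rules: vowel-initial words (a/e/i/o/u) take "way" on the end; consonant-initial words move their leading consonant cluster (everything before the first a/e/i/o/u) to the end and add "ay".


Word: "defeat"
Starts with consonant(s) → move to end, add 'ay'
Consonant cluster: "d"
Pig Latin = "efeatday"


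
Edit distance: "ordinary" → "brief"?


Word 1: "ordinary" (length 8)
Word 2: "brief" (length 5)
One optimal edit sequence (insert/delete/substitute each cost 1):
  1. substitute 'o' -> 'b'  (+1)
  2. keep 'r'
  3. delete 'd'  (+1)
  4. keep 'i'
  5. delete 'n'  (+1)
  6. delete 'a'  (+1)
  7. substitute 'r' -> 'e'  (+1)
  8. substitute 'y' -> 'f'  (+1)
Total edit operations: 6
Edit distance = 6


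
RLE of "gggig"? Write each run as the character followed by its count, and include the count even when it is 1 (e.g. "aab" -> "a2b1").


String: "gggig"
Scanning for consecutive runs:
  'g' x 3
  'i' x 1
  'g' x 1
RLE = "g3i1g1"


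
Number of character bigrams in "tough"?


Word: "tough" (length 5)
Number of 2-grams = length - 2 + 1 = 5 - 2 + 1
= 4


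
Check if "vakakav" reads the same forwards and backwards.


Word: "vakakav"
Reversed: "vakakav"
Forward == Backward? vakakav == vakakav
Palindrome = Yes


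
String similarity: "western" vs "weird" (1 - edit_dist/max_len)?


Word 1: "western" (length 7)
Word 2: "weird" (length 5)
One optimal edit sequence:
  1. keep 'w'
  2. keep 'e'
  3. delete 's'  (+1)
  4. delete 't'  (+1)
  5. substitute 'e' -> 'i'  (+1)
  6. keep 'r'
  7. substitute 'n' -> 'd'  (+1)
Edit distance = 4
Max length = max(7, 5) = 7
Similarity = 1 - 4/7
= 0.4286


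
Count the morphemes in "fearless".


Word: "fearless"
Morphemes: fear / -less
Each morpheme carries meaning
= 2 morphemes


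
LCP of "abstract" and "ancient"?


Word 1: "abstract"
Word 2: "ancient"
Comparing from start:
  Pos 0: 'a' == 'a'
  Pos 1: 'b' != 'n' (stop)
LCP = "a" (length 1)


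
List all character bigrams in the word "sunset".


Word: "sunset" (length 6)
Number of bigrams = 6 - 2 + 1 = 5
  Position 0: "su"
  Position 1: "un"
  Position 2: "ns"
  Position 3: "se"
  Position 4: "et"
Bigrams = "su", "un", "ns", "se", "et"


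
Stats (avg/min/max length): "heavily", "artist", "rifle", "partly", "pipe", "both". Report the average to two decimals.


Lengths: "heavily"=7, "artist"=6, "rifle"=5, "partly"=6, "pipe"=4, "both"=4
Sum = 32, Count = 6
Average = 32/6 = 5.33
= avg=5.33, min=4, max=7


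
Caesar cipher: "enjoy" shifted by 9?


Word: "enjoy"
Shift: 9
Each letter → (letter + shift) mod 26:
  'e' (4) + 9 = 13 → 'n'
  'n' (13) + 9 = 22 → 'w'
  'j' (9) + 9 = 18 → 's'
  'o' (14) + 9 = 23 → 'x'
  'y' (24) + 9 = 7 → 'h'
Result = "nwsxh"


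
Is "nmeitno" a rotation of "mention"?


Word: "mention", Candidate: "nmeitno"
Method: check if candidate is substring of word+word
"mentionmention" contains "nmeitno"? No
Is rotation = No


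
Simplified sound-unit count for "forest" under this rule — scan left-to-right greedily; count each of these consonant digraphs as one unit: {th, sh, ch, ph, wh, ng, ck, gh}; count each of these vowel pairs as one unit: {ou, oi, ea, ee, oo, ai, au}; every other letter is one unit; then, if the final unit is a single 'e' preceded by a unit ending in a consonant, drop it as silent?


Word: "forest" (6 letters)
Left-to-right scan:
  1. 'f' (letter)
  2. 'o' (letter)
  3. 'r' (letter)
  4. 'e' (letter)
  5. 's' (letter)
  6. 't' (letter)
Units from scan: 6
Sound units = 6 units


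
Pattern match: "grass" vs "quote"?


Pattern of "grass": [0, 1, 2, 3, 3]
Pattern of "quote": [0, 1, 2, 3, 4]
Patterns do not match
Same pattern = No


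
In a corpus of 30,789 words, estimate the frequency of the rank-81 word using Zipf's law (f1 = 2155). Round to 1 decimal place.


Zipf's law: f(r) = f(1) / r
f(1) = 2155
f(81) = 2155 / 81
= 26.6 occurrences


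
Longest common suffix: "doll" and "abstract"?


Word 1: "doll"
Word 2: "abstract"
Comparing from end:
  Pos -1: 'l' != 't' (stop)
LCS = "" (length 0)


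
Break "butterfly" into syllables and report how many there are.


Word: "butterfly"
Syllable breakdown: but | ter | fly
Counting: 3 parts
= 3 syllables


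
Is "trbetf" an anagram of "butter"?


Word 1: "butter" → sorted: berttu
Word 2: "trbetf" → sorted: befrtt
Same letters? berttu != befrtt
Anagram = No


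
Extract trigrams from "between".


Word: "between" (length 7)
Number of trigrams = 7 - 3 + 1 = 5
  Position 0: "bet"
  Position 1: "etw"
  Position 2: "twe"
  Position 3: "wee"
  Position 4: "een"
Trigrams = "bet", "etw", "twe", "wee", "een"


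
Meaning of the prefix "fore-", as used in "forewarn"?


Prefix: fore-
Example: forewarn (fore- + warn)
Meaning = before


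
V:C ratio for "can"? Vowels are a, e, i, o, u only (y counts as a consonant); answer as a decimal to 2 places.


Word: "can"
Vowels (a,e,i,o,u): 1
Consonants: 2
Ratio = 1/2
= 0.50


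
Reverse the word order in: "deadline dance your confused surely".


Original: "deadline dance your confused surely"
Words (1..n): deadline | dance | your | confused | surely
Reversed (n..1): surely | confused | your | dance | deadline
Result = "surely confused your dance deadline"


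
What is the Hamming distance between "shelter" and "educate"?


Comparing character by character (same length = 7):
  Pos 0: 's' vs 'e' !=
  Pos 1: 'h' vs 'd' !=
  Pos 2: 'e' vs 'u' !=
  Pos 3: 'l' vs 'c' !=
  Pos 4: 't' vs 'a' !=
  Pos 5: 'e' vs 't' !=
  Pos 6: 'r' vs 'e' !=
Hamming distance = 7


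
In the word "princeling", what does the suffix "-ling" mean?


Suffix: -ling
Example: princeling (prince + -ling)
Meaning = small / young


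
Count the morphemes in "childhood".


Word: "childhood"
Morphemes: child | -hood
Each morpheme carries meaning
= 2 morphemes


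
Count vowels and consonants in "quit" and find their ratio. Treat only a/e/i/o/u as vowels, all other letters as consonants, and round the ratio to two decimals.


Word: "quit"
Vowels (a,e,i,o,u): 2
Consonants: 2
Ratio = 2/2
= 1.00
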